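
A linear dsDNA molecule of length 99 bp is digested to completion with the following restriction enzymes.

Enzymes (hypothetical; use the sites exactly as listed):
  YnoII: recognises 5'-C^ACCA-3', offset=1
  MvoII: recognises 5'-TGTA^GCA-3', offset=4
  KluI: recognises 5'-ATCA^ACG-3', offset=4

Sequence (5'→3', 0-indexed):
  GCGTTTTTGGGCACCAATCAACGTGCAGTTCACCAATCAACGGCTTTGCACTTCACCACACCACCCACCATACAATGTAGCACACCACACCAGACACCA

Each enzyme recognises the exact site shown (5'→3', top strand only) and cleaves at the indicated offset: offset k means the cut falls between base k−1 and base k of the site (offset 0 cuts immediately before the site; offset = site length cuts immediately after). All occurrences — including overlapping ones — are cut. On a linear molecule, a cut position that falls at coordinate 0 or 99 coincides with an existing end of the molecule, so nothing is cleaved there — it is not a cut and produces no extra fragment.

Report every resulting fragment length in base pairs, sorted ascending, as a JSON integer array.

Per-enzyme occurrences:
  YnoII CACCA/1: at [11, 30, 53, 58, 65, 82, 87, 94] ⇒ [12, 31, 54, 59, 66, 83, 88, 95]
  MvoII TGTAGCA/4: at [75] ⇒ [79]
  KluI ATCAACG/4: at [16, 35] ⇒ [20, 39]

Pooled cuts: [12, 20, 31, 39, 54, 59, 66, 79, 83, 88, 95]

Fragment lengths:
  [0,12): 12 bp
  [12,20): 8 bp
  [20,31): 11 bp
  [31,39): 8 bp
  [39,54): 15 bp
  [54,59): 5 bp
  [59,66): 7 bp
  [66,79): 13 bp
  [79,83): 4 bp
  [83,88): 5 bp
  [88,95): 7 bp
  [95,99): 4 bp

[4,4,5,5,7,7,8,8,11,12,13,15]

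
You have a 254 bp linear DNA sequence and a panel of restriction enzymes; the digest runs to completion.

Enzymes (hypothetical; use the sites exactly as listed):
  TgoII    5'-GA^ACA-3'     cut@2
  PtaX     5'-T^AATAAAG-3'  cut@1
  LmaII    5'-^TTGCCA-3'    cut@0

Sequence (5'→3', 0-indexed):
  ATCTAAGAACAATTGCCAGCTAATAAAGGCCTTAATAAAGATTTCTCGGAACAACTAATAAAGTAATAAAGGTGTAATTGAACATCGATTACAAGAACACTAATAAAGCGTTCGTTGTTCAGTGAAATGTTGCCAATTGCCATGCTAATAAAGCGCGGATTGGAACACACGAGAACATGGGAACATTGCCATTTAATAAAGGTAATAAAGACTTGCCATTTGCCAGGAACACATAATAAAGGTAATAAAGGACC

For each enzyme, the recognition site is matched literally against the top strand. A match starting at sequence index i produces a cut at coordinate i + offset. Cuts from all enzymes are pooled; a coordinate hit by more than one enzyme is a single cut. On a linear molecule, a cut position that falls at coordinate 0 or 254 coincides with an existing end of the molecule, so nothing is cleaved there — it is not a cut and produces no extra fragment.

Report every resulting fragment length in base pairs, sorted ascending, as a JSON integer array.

Site scan:
  TgoII GAACA/2: at [6, 48, 79, 94, 162, 172, 180, 226] ⇒ [8, 50, 81, 96, 164, 174, 182, 228]
  PtaX TAATAAAG/1: at [20, 32, 55, 63, 100, 145, 193, 202, 233, 242] ⇒ [21, 33, 56, 64, 101, 146, 194, 203, 234, 243]
  LmaII TTGCCA/0: at [12, 129, 136, 185, 212, 219] ⇒ [12, 129, 136, 185, 212, 219]

All cut coordinates (distinct, sorted): [8, 12, 21, 33, 50, 56, 64, 81, 96, 101, 129, 136, 146, 164, 174, 182, 185, 194, 203, 212, 219, 228, 234, 243]

Fragment lengths:
  [0,8): 8 bp
  [8,12): 4 bp
  [12,21): 9 bp
  [21,33): 12 bp
  [33,50): 17 bp
  [50,56): 6 bp
  [56,64): 8 bp
  [64,81): 17 bp
  [81,96): 15 bp
  [96,101): 5 bp
  [101,129): 28 bp
  [129,136): 7 bp
  [136,146): 10 bp
  [146,164): 18 bp
  [164,174): 10 bp
  [174,182): 8 bp
  [182,185): 3 bp
  [185,194): 9 bp
  [194,203): 9 bp
  [203,212): 9 bp
  [212,219): 7 bp
  [219,228): 9 bp
  [228,234): 6 bp
  [234,243): 9 bp
  [243,254): 11 bp

[3,4,5,6,6,7,7,8,8,8,9,9,9,9,9,9,10,10,11,12,15,17,17,18,28]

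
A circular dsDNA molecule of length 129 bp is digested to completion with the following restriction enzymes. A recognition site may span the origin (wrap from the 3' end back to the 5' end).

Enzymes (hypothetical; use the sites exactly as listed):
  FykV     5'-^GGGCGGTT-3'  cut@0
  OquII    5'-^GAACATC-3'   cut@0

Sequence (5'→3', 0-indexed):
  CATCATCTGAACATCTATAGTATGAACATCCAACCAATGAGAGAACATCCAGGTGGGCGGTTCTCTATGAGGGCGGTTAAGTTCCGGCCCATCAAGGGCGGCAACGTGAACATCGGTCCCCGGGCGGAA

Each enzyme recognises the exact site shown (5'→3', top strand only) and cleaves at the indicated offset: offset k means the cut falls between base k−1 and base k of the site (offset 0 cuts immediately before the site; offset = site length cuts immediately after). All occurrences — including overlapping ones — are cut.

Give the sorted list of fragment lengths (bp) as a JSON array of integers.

Per-enzyme occurrences:
  FykV (GGGCGGTT, off=0): starts [54, 70] → cuts [54, 70]
  OquII (GAACATC, off=0): starts [8, 23, 42, 107, 126] → cuts [8, 23, 42, 107, 126]

All cut coordinates (distinct, sorted): [8, 23, 42, 54, 70, 107, 126]

Fragment lengths:
  8→23: 15 bp
  23→42: 19 bp
  42→54: 12 bp
  54→70: 16 bp
  70→107: 37 bp
  107→126: 19 bp
  126→8 (wrap): 129-126+8 = 11 bp

[11,12,15,16,19,19,37]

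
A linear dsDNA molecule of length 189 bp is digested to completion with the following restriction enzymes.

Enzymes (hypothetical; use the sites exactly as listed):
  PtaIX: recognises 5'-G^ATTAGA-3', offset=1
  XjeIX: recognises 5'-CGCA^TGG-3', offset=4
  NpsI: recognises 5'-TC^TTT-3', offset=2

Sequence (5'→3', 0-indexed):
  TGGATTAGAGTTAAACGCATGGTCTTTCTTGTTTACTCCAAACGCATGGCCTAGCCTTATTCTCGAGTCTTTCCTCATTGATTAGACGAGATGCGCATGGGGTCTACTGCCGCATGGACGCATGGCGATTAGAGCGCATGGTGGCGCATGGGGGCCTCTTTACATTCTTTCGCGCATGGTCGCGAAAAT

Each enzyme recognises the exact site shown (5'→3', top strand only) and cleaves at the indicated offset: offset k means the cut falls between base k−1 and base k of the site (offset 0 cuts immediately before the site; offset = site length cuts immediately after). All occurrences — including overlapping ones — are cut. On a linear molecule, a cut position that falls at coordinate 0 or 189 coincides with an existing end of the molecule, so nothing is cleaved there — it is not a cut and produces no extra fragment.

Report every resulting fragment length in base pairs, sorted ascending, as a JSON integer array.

[3,5,5,8,9,9,10,10,11,11,13,16,17,17,22,23]

Scan for sites:
  PtaIX (GATTAGA, off=1): starts [2, 79, 126] → cuts [3, 80, 127]
  XjeIX (CGCATGG, off=4): starts [15, 42, 93, 110, 118, 134, 144, 172] → cuts [19, 46, 97, 114, 122, 138, 148, 176]
  NpsI (TCTTT, off=2): starts [22, 67, 156, 165] → cuts [24, 69, 158, 167]

Pooled cuts: [3, 19, 24, 46, 69, 80, 97, 114, 122, 127, 138, 148, 158, 167, 176]

Fragment lengths:
  [0,3): 3 bp
  [3,19): 16 bp
  [19,24): 5 bp
  [24,46): 22 bp
  [46,69): 23 bp
  [69,80): 11 bp
  [80,97): 17 bp
  [97,114): 17 bp
  [114,122): 8 bp
  [122,127): 5 bp
  [127,138): 11 bp
  [138,148): 10 bp
  [148,158): 10 bp
  [158,167): 9 bp
  [167,176): 9 bp
  [176,189): 13 bp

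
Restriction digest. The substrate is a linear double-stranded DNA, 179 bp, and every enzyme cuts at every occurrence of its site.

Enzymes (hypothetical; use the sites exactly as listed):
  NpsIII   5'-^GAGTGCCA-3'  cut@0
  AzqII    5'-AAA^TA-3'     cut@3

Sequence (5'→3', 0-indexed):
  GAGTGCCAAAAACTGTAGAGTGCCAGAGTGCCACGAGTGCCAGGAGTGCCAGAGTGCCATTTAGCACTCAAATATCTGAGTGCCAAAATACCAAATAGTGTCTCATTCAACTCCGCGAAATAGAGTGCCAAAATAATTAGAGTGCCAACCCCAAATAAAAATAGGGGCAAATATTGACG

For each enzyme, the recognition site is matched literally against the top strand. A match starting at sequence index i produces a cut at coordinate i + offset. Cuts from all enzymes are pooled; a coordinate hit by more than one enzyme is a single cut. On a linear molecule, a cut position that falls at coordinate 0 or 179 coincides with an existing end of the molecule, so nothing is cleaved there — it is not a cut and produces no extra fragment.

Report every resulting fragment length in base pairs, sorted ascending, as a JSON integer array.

[2,5,6,6,7,8,8,8,9,9,10,11,11,16,17,21,25]

Scan for sites:
  NpsIII GAGTGCCA/0: at [0, 17, 25, 34, 43, 51, 77, 122, 139] ⇒ [17, 25, 34, 43, 51, 77, 122, 139] (position 0 is a terminus of the linear molecule — no cut)
  AzqII AAATA/3: at [69, 85, 92, 117, 130, 152, 158, 168] ⇒ [72, 88, 95, 120, 133, 155, 161, 171]

All cut coordinates (distinct, sorted): [17, 25, 34, 43, 51, 72, 77, 88, 95, 120, 122, 133, 139, 155, 161, 171]

Fragments:
  [0,17): 17 bp
  [17,25): 8 bp
  [25,34): 9 bp
  [34,43): 9 bp
  [43,51): 8 bp
  [51,72): 21 bp
  [72,77): 5 bp
  [77,88): 11 bp
  [88,95): 7 bp
  [95,120): 25 bp
  [120,122): 2 bp
  [122,133): 11 bp
  [133,139): 6 bp
  [139,155): 16 bp
  [155,161): 6 bp
  [161,171): 10 bp
  [171,179): 8 bp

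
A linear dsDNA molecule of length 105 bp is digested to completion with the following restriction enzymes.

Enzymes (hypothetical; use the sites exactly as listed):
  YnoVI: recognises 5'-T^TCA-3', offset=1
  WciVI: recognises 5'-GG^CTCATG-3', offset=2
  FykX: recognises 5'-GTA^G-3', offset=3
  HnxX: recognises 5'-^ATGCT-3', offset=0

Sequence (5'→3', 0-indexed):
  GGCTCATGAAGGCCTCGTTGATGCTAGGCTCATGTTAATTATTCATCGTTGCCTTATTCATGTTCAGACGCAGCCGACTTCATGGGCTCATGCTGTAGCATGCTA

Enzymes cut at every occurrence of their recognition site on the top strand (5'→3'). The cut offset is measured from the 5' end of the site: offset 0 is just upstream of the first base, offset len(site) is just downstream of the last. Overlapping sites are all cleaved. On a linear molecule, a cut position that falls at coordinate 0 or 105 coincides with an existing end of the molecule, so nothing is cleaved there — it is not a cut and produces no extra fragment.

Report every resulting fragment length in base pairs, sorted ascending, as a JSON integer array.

Site scan:
  YnoVI TTCA/1: at [41, 56, 62, 78] ⇒ [42, 57, 63, 79]
  WciVI GGCTCATG/2: at [0, 26, 84] ⇒ [2, 28, 86]
  FykX GTAG/3: at [94] ⇒ [97]
  HnxX ATGCT/0: at [20, 89, 99] ⇒ [20, 89, 99]

Pooled cuts: [2, 20, 28, 42, 57, 63, 79, 86, 89, 97, 99]

Fragment lengths:
  [0,2): 2 bp
  [2,20): 18 bp
  [20,28): 8 bp
  [28,42): 14 bp
  [42,57): 15 bp
  [57,63): 6 bp
  [63,79): 16 bp
  [79,86): 7 bp
  [86,89): 3 bp
  [89,97): 8 bp
  [97,99): 2 bp
  [99,105): 6 bp

[2,2,3,6,6,7,8,8,14,15,16,18]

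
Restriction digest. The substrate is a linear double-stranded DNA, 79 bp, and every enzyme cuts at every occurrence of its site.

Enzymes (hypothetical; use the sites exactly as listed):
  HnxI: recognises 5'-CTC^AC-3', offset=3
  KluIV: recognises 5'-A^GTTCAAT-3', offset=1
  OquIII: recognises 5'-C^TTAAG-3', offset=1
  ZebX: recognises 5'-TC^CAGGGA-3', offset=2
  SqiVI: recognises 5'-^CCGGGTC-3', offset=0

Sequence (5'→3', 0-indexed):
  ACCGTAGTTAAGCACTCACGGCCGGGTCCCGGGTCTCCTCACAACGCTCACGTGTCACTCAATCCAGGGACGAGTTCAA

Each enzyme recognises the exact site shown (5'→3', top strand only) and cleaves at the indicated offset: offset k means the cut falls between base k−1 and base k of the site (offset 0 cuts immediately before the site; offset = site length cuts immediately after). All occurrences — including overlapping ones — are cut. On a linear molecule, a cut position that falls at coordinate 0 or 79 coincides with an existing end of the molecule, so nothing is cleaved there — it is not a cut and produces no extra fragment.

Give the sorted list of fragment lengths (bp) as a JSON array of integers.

[4,7,9,12,15,15,17]

Site scan:
  HnxI CTCAC/3: at [14, 37, 46] ⇒ [17, 40, 49]
  KluIV (AGTTCAAT, off=1): no sites
  OquIII (CTTAAG, off=1): no sites
  ZebX TCCAGGGA/2: at [62] ⇒ [64]
  SqiVI CCGGGTC/0: at [21, 28] ⇒ [21, 28]

All cut coordinates (distinct, sorted): [17, 21, 28, 40, 49, 64]

Fragments:
  [0,17): 17 bp
  [17,21): 4 bp
  [21,28): 7 bp
  [28,40): 12 bp
  [40,49): 9 bp
  [49,64): 15 bp
  [64,79): 15 bp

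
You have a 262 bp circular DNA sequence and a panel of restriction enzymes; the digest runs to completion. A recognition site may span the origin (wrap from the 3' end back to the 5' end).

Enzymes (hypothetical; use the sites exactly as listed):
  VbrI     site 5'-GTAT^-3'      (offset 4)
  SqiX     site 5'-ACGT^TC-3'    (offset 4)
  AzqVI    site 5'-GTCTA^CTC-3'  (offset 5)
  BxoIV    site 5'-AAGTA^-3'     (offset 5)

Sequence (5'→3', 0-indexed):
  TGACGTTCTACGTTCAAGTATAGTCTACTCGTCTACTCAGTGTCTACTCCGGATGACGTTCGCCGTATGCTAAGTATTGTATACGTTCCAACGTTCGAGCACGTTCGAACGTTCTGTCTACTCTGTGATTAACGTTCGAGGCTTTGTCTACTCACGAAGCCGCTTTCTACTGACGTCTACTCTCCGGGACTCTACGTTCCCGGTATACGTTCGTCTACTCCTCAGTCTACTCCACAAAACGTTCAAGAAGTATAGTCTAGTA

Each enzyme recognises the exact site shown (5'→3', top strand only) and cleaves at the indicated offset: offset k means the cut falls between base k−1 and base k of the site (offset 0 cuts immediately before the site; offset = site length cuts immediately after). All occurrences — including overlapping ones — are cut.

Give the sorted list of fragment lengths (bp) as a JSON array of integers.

[1,1,1,4,4,5,5,6,7,7,7,8,8,8,8,8,9,9,10,10,10,11,12,13,13,15,15,18,29]

Per-enzyme occurrences:
  VbrI (GTAT, off=4): starts [17, 64, 73, 78, 202, 249, 259] → cuts [1, 21, 68, 77, 82, 206, 253]
  SqiX (ACGTTC, off=4): starts [2, 9, 55, 82, 90, 100, 108, 131, 193, 206, 238] → cuts [6, 13, 59, 86, 94, 104, 112, 135, 197, 210, 242]
  AzqVI (GTCTACTC, off=5): starts [22, 30, 41, 115, 145, 174, 212, 224] → cuts [27, 35, 46, 120, 150, 179, 217, 229]
  BxoIV (AAGTA, off=5): starts [15, 71, 247] → cuts [20, 76, 252]

Pooled cuts: [1, 6, 13, 20, 21, 27, 35, 46, 59, 68, 76, 77, 82, 86, 94, 104, 112, 120, 135, 150, 179, 197, 206, 210, 217, 229, 242, 252, 253]

Fragments:
  1→6: 5 bp
  6→13: 7 bp
  13→20: 7 bp
  20→21: 1 bp
  21→27: 6 bp
  27→35: 8 bp
  35→46: 11 bp
  46→59: 13 bp
  59→68: 9 bp
  68→76: 8 bp
  76→77: 1 bp
  77→82: 5 bp
  82→86: 4 bp
  86→94: 8 bp
  94→104: 10 bp
  104→112: 8 bp
  112→120: 8 bp
  120→135: 15 bp
  135→150: 15 bp
  150→179: 29 bp
  179→197: 18 bp
  197→206: 9 bp
  206→210: 4 bp
  210→217: 7 bp
  217→229: 12 bp
  229→242: 13 bp
  242→252: 10 bp
  252→253: 1 bp
  253→1 (wrap): 262-253+1 = 10 bp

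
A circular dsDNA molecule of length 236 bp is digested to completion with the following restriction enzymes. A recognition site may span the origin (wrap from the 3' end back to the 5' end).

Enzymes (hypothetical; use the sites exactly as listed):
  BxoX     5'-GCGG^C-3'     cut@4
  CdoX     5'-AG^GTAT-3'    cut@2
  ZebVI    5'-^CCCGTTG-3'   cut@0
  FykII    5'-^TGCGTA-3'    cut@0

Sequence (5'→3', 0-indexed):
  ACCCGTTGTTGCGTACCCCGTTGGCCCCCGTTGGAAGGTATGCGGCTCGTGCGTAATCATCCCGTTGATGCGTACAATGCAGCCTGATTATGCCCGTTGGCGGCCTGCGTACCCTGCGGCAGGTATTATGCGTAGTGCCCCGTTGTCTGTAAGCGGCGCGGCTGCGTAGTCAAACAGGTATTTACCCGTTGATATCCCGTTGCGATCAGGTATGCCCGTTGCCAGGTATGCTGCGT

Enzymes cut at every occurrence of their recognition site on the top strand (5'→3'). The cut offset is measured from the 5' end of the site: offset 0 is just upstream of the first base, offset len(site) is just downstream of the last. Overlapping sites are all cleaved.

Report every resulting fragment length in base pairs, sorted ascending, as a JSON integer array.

Scan for sites:
  BxoX (GCGGC, off=4): starts [41, 99, 115, 152, 157] → cuts [45, 103, 119, 156, 161]
  CdoX (AGGTAT, off=2): starts [35, 120, 175, 207, 223] → cuts [37, 122, 177, 209, 225]
  ZebVI (CCCGTTG, off=0): starts [1, 16, 26, 60, 92, 138, 184, 195, 214] → cuts [1, 16, 26, 60, 92, 138, 184, 195, 214]
  FykII (TGCGTA, off=0): starts [9, 49, 68, 105, 128, 162, 231] → cuts [9, 49, 68, 105, 128, 162, 231]

Pooled cuts: [1, 9, 16, 26, 37, 45, 49, 60, 68, 92, 103, 105, 119, 122, 128, 138, 156, 161, 162, 177, 184, 195, 209, 214, 225, 231]

Fragments:
  1→9: 8 bp
  9→16: 7 bp
  16→26: 10 bp
  26→37: 11 bp
  37→45: 8 bp
  45→49: 4 bp
  49→60: 11 bp
  60→68: 8 bp
  68→92: 24 bp
  92→103: 11 bp
  103→105: 2 bp
  105→119: 14 bp
  119→122: 3 bp
  122→128: 6 bp
  128→138: 10 bp
  138→156: 18 bp
  156→161: 5 bp
  161→162: 1 bp
  162→177: 15 bp
  177→184: 7 bp
  184→195: 11 bp
  195→209: 14 bp
  209→214: 5 bp
  214→225: 11 bp
  225→231: 6 bp
  231→1 (wrap): 236-231+1 = 6 bp

[1,2,3,4,5,5,6,6,6,7,7,8,8,8,10,10,11,11,11,11,11,14,14,15,18,24]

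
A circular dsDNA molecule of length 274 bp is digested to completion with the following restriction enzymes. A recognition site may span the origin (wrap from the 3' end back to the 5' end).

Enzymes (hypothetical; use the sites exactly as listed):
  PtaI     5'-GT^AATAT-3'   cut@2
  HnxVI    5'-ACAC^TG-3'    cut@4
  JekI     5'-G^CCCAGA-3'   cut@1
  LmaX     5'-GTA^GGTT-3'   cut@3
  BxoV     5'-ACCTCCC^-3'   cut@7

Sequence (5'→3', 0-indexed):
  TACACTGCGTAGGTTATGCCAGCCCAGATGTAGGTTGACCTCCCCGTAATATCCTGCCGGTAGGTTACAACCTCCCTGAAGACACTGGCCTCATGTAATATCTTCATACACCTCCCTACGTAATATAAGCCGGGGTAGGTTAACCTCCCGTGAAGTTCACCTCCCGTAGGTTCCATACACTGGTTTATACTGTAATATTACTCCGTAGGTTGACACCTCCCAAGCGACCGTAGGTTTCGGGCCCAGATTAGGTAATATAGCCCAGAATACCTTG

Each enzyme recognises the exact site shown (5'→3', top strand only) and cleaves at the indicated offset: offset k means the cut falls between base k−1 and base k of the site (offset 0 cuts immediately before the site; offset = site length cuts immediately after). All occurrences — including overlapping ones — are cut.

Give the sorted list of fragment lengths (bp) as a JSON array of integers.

Scan for sites:
  PtaI (GTAATAT, off=2): starts [45, 94, 119, 191, 251] → cuts [47, 96, 121, 193, 253]
  HnxVI (ACACTG, off=4): starts [1, 81, 176] → cuts [5, 85, 180]
  JekI (GCCCAGA, off=1): starts [21, 240, 259] → cuts [22, 241, 260]
  LmaX (GTAGGTT, off=3): starts [8, 29, 59, 134, 165, 204, 229] → cuts [11, 32, 62, 137, 168, 207, 232]
  BxoV (ACCTCCC, off=7): starts [37, 69, 109, 142, 158, 214] → cuts [44, 76, 116, 149, 165, 221]

All cut coordinates (distinct, sorted): [5, 11, 22, 32, 44, 47, 62, 76, 85, 96, 116, 121, 137, 149, 165, 168, 180, 193, 207, 221, 232, 241, 253, 260]

Fragments:
  5→11: 6 bp
  11→22: 11 bp
  22→32: 10 bp
  32→44: 12 bp
  44→47: 3 bp
  47→62: 15 bp
  62→76: 14 bp
  76→85: 9 bp
  85→96: 11 bp
  96→116: 20 bp
  116→121: 5 bp
  121→137: 16 bp
  137→149: 12 bp
  149→165: 16 bp
  165→168: 3 bp
  168→180: 12 bp
  180→193: 13 bp
  193→207: 14 bp
  207→221: 14 bp
  221→232: 11 bp
  232→241: 9 bp
  241→253: 12 bp
  253→260: 7 bp
  260→5 (wrap): 274-260+5 = 19 bp

[3,3,5,6,7,9,9,10,11,11,11,12,12,12,12,13,14,14,14,15,16,16,19,20]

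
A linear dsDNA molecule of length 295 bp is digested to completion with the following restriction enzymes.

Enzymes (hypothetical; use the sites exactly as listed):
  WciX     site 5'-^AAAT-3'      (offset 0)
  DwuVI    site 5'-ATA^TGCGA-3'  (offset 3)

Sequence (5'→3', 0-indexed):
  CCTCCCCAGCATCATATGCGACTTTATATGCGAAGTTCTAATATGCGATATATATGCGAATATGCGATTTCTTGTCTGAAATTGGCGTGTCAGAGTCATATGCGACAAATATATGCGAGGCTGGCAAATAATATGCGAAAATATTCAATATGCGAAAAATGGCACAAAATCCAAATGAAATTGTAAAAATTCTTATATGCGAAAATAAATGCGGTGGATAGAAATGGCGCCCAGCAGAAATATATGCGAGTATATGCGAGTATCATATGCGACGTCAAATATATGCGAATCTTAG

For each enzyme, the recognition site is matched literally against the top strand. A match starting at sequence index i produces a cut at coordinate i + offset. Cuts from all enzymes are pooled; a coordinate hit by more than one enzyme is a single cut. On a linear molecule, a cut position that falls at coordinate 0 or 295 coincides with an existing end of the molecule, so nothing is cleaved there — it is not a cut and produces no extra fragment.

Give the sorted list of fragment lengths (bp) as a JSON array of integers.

[4,5,5,5,6,6,6,7,7,7,8,8,9,9,10,10,11,11,12,12,12,12,13,15,15,16,16,16,22]

Scan for sites:
  WciX (AAAT, off=0): starts [78, 106, 125, 138, 156, 166, 172, 177, 186, 202, 206, 221, 237, 276] → cuts [78, 106, 125, 138, 156, 166, 172, 177, 186, 202, 206, 221, 237, 276]
  DwuVI (ATATGCGA, off=3): starts [13, 25, 40, 51, 59, 97, 110, 130, 147, 194, 241, 251, 264, 280] → cuts [16, 28, 43, 54, 62, 100, 113, 133, 150, 197, 244, 254, 267, 283]

All cut coordinates (distinct, sorted): [16, 28, 43, 54, 62, 78, 100, 106, 113, 125, 133, 138, 150, 156, 166, 172, 177, 186, 197, 202, 206, 221, 237, 244, 254, 267, 276, 283]

Fragments:
  [0,16): 16 bp
  [16,28): 12 bp
  [28,43): 15 bp
  [43,54): 11 bp
  [54,62): 8 bp
  [62,78): 16 bp
  [78,100): 22 bp
  [100,106): 6 bp
  [106,113): 7 bp
  [113,125): 12 bp
  [125,133): 8 bp
  [133,138): 5 bp
  [138,150): 12 bp
  [150,156): 6 bp
  [156,166): 10 bp
  [166,172): 6 bp
  [172,177): 5 bp
  [177,186): 9 bp
  [186,197): 11 bp
  [197,202): 5 bp
  [202,206): 4 bp
  [206,221): 15 bp
  [221,237): 16 bp
  [237,244): 7 bp
  [244,254): 10 bp
  [254,267): 13 bp
  [267,276): 9 bp
  [276,283): 7 bp
  [283,295): 12 bp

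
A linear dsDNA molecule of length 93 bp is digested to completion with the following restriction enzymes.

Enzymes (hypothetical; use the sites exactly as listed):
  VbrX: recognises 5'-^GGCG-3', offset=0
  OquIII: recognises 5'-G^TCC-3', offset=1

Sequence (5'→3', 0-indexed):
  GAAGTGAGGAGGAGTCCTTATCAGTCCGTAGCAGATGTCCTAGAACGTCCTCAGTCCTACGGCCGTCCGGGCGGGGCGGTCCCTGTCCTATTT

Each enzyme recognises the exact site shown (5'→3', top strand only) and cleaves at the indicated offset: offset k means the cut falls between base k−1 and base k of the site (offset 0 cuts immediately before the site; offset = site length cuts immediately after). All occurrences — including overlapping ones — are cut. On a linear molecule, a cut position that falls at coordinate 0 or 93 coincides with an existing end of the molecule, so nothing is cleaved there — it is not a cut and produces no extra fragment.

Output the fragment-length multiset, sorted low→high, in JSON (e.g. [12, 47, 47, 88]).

Scan for sites:
  VbrX (GGCG, off=0): starts [69, 74] → cuts [69, 74]
  OquIII (GTCC, off=1): starts [13, 23, 36, 46, 53, 64, 78, 84] → cuts [14, 24, 37, 47, 54, 65, 79, 85]

All cut coordinates (distinct, sorted): [14, 24, 37, 47, 54, 65, 69, 74, 79, 85]

Fragments:
  [0,14): 14 bp
  [14,24): 10 bp
  [24,37): 13 bp
  [37,47): 10 bp
  [47,54): 7 bp
  [54,65): 11 bp
  [65,69): 4 bp
  [69,74): 5 bp
  [74,79): 5 bp
  [79,85): 6 bp
  [85,93): 8 bp

[4,5,5,6,7,8,10,10,11,13,14]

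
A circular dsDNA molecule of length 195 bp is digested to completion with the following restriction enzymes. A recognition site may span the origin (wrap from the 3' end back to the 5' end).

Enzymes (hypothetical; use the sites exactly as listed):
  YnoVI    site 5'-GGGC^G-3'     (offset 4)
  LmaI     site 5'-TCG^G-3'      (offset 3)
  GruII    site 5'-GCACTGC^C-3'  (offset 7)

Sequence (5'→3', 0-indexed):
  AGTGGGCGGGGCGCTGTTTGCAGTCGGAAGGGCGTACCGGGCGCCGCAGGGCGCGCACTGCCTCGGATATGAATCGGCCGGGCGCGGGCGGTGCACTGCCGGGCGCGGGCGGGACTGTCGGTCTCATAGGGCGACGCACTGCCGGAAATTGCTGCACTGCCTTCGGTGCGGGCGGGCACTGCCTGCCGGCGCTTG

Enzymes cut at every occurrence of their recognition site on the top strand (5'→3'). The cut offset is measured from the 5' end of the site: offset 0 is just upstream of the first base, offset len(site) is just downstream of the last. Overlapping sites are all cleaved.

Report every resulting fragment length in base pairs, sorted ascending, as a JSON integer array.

Scan for sites:
  YnoVI (GGGCG, off=4): starts [3, 8, 29, 38, 48, 79, 85, 100, 106, 128, 169] → cuts [7, 12, 33, 42, 52, 83, 89, 104, 110, 132, 173]
  LmaI (TCGG, off=3): starts [23, 62, 73, 117, 162] → cuts [26, 65, 76, 120, 165]
  GruII (GCACTGCC, off=7): starts [54, 92, 135, 153, 175] → cuts [61, 99, 142, 160, 182]

All cut coordinates (distinct, sorted): [7, 12, 26, 33, 42, 52, 61, 65, 76, 83, 89, 99, 104, 110, 120, 132, 142, 160, 165, 173, 182]

Fragments:
  7→12: 5 bp
  12→26: 14 bp
  26→33: 7 bp
  33→42: 9 bp
  42→52: 10 bp
  52→61: 9 bp
  61→65: 4 bp
  65→76: 11 bp
  76→83: 7 bp
  83→89: 6 bp
  89→99: 10 bp
  99→104: 5 bp
  104→110: 6 bp
  110→120: 10 bp
  120→132: 12 bp
  132→142: 10 bp
  142→160: 18 bp
  160→165: 5 bp
  165→173: 8 bp
  173→182: 9 bp
  182→7 (wrap): 195-182+7 = 20 bp

[4,5,5,5,6,6,7,7,8,9,9,9,10,10,10,10,11,12,14,18,20]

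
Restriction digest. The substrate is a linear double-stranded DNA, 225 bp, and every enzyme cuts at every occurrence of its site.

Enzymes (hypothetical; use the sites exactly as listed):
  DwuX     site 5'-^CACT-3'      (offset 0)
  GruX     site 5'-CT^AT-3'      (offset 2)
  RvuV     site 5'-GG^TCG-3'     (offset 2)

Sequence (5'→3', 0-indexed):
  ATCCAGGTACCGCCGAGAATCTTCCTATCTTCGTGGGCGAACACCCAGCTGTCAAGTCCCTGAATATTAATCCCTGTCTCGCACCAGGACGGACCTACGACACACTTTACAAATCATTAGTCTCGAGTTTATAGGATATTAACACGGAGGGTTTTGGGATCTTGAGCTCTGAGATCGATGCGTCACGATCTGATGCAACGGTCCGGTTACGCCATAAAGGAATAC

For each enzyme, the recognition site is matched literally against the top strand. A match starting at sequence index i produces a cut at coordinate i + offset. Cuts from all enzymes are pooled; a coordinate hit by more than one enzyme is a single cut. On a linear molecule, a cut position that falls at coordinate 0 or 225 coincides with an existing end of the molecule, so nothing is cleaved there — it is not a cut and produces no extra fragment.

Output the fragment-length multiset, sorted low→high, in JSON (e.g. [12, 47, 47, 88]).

Per-enzyme occurrences:
  DwuX (CACT, off=0): starts [102] → cuts [102]
  GruX (CTAT, off=2): starts [24] → cuts [26]
  RvuV (GGTCG, off=2): no sites

Pooled cuts: [26, 102]

Fragment lengths:
  [0,26): 26 bp
  [26,102): 76 bp
  [102,225): 123 bp

[26,76,123]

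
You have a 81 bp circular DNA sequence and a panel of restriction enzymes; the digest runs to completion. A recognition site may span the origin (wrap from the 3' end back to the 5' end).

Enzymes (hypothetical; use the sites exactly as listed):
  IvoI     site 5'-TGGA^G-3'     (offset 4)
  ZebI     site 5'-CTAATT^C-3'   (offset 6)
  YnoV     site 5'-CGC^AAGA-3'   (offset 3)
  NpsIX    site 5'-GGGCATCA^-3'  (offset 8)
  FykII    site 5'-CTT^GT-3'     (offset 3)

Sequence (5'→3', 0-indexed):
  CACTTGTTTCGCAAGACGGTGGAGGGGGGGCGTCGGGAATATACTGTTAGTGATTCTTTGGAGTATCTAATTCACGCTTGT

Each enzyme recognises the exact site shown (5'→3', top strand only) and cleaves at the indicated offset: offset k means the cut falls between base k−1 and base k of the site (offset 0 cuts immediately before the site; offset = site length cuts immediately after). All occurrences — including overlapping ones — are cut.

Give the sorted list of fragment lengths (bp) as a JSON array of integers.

Site scan:
  IvoI (TGGAG, off=4): starts [19, 58] → cuts [23, 62]
  ZebI (CTAATTC, off=6): starts [66] → cuts [72]
  YnoV (CGCAAGA, off=3): starts [9] → cuts [12]
  NpsIX (GGGCATCA, off=8): no sites
  FykII (CTTGT, off=3): starts [2, 76] → cuts [5, 79]

Pooled cuts: [5, 12, 23, 62, 72, 79]

Fragment lengths:
  5→12: 7 bp
  12→23: 11 bp
  23→62: 39 bp
  62→72: 10 bp
  72→79: 7 bp
  79→5 (wrap): 81-79+5 = 7 bp

[7,7,7,10,11,39]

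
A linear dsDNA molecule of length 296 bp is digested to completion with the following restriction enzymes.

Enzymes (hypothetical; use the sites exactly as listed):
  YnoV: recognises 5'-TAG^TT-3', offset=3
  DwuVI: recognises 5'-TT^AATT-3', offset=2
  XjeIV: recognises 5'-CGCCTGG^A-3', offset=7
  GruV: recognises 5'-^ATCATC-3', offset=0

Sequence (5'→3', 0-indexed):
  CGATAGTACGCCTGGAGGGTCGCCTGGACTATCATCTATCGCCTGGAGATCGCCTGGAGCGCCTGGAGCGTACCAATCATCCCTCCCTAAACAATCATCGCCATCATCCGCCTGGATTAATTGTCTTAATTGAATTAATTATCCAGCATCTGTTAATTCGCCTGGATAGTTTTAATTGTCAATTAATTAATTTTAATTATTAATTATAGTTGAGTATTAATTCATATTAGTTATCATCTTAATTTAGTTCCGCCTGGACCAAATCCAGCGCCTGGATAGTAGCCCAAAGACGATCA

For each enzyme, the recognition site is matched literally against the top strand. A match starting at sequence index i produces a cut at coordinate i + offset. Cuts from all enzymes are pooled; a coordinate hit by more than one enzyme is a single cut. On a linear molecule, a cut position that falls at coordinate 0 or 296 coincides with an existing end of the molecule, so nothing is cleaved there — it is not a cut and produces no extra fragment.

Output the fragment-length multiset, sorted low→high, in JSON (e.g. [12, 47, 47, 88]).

Scan for sites:
  YnoV (TAGTT, off=3): starts [166, 206, 227, 244] → cuts [169, 209, 230, 247]
  DwuVI (TTAATT, off=2): starts [116, 125, 134, 152, 171, 182, 186, 192, 199, 216, 238] → cuts [118, 127, 136, 154, 173, 184, 188, 194, 201, 218, 240]
  XjeIV (CGCCTGGA, off=7): starts [8, 20, 39, 50, 59, 108, 158, 250, 268] → cuts [15, 27, 46, 57, 66, 115, 165, 257, 275]
  GruV (ATCATC, off=0): starts [30, 75, 93, 102, 232] → cuts [30, 75, 93, 102, 232]

Pooled cuts: [15, 27, 30, 46, 57, 66, 75, 93, 102, 115, 118, 127, 136, 154, 165, 169, 173, 184, 188, 194, 201, 209, 218, 230, 232, 240, 247, 257, 275]

Fragments:
  [0,15): 15 bp
  [15,27): 12 bp
  [27,30): 3 bp
  [30,46): 16 bp
  [46,57): 11 bp
  [57,66): 9 bp
  [66,75): 9 bp
  [75,93): 18 bp
  [93,102): 9 bp
  [102,115): 13 bp
  [115,118): 3 bp
  [118,127): 9 bp
  [127,136): 9 bp
  [136,154): 18 bp
  [154,165): 11 bp
  [165,169): 4 bp
  [169,173): 4 bp
  [173,184): 11 bp
  [184,188): 4 bp
  [188,194): 6 bp
  [194,201): 7 bp
  [201,209): 8 bp
  [209,218): 9 bp
  [218,230): 12 bp
  [230,232): 2 bp
  [232,240): 8 bp
  [240,247): 7 bp
  [247,257): 10 bp
  [257,275): 18 bp
  [275,296): 21 bp

[2,3,3,4,4,4,6,7,7,8,8,9,9,9,9,9,9,10,11,11,11,12,12,13,15,16,18,18,18,21]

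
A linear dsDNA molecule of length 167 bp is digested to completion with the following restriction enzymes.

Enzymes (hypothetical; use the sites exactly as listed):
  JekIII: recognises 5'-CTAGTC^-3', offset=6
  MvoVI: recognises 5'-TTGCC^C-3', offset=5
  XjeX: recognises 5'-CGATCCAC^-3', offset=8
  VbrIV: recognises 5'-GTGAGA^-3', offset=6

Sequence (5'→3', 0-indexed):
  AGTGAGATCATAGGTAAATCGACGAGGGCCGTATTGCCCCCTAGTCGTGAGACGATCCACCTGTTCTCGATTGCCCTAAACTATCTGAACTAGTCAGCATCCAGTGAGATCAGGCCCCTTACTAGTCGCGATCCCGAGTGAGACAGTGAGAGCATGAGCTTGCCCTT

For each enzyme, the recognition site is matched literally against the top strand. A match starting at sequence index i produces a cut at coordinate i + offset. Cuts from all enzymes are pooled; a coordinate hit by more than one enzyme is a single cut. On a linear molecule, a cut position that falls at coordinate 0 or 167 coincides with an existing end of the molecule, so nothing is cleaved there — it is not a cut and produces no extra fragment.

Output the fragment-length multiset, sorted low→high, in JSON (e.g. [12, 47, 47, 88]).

Site scan:
  JekIII (CTAGTC, off=6): starts [40, 89, 121] → cuts [46, 95, 127]
  MvoVI (TTGCCC, off=5): starts [33, 70, 159] → cuts [38, 75, 164]
  XjeX (CGATCCAC, off=8): starts [52] → cuts [60]
  VbrIV (GTGAGA, off=6): starts [1, 46, 103, 137, 145] → cuts [7, 52, 109, 143, 151]

All cut coordinates (distinct, sorted): [7, 38, 46, 52, 60, 75, 95, 109, 127, 143, 151, 164]

Fragments:
  [0,7): 7 bp
  [7,38): 31 bp
  [38,46): 8 bp
  [46,52): 6 bp
  [52,60): 8 bp
  [60,75): 15 bp
  [75,95): 20 bp
  [95,109): 14 bp
  [109,127): 18 bp
  [127,143): 16 bp
  [143,151): 8 bp
  [151,164): 13 bp
  [164,167): 3 bp

[3,6,7,8,8,8,13,14,15,16,18,20,31]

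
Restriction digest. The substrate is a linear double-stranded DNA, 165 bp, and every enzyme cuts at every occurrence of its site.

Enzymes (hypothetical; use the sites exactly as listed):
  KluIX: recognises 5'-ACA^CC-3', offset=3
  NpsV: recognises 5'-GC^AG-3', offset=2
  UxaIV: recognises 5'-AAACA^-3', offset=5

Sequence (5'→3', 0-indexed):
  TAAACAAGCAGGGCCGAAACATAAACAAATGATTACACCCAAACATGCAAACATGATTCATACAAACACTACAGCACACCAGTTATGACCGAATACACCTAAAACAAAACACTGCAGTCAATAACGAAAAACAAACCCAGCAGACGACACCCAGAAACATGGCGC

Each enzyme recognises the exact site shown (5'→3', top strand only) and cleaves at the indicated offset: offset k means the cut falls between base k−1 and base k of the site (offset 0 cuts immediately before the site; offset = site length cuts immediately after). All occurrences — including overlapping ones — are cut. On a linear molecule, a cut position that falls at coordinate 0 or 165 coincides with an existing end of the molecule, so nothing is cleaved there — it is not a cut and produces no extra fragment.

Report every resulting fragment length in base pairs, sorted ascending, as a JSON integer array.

[3,4,5,6,6,6,8,8,8,8,9,10,10,10,12,15,18,19]

Per-enzyme occurrences:
  KluIX (ACACC, off=3): starts [34, 75, 94, 146] → cuts [37, 78, 97, 149]
  NpsV (GCAG, off=2): starts [7, 113, 139] → cuts [9, 115, 141]
  UxaIV (AAACA, off=5): starts [1, 16, 22, 40, 48, 63, 101, 106, 128, 154] → cuts [6, 21, 27, 45, 53, 68, 106, 111, 133, 159]

Pooled cuts: [6, 9, 21, 27, 37, 45, 53, 68, 78, 97, 106, 111, 115, 133, 141, 149, 159]

Fragments:
  [0,6): 6 bp
  [6,9): 3 bp
  [9,21): 12 bp
  [21,27): 6 bp
  [27,37): 10 bp
  [37,45): 8 bp
  [45,53): 8 bp
  [53,68): 15 bp
  [68,78): 10 bp
  [78,97): 19 bp
  [97,106): 9 bp
  [106,111): 5 bp
  [111,115): 4 bp
  [115,133): 18 bp
  [133,141): 8 bp
  [141,149): 8 bp
  [149,159): 10 bp
  [159,165): 6 bp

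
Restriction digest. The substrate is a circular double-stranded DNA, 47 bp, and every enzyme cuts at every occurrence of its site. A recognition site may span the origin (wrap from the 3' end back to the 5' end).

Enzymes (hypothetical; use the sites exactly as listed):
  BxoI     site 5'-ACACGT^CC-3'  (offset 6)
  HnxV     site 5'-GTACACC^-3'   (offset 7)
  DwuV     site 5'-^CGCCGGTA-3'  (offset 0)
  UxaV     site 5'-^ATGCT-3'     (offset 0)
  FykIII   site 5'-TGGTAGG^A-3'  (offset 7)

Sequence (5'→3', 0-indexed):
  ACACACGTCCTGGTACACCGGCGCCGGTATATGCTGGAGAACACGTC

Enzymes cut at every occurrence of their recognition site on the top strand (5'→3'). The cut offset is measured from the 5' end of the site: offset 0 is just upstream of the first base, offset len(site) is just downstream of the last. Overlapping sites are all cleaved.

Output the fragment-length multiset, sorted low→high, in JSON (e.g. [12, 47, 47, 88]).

Scan for sites:
  BxoI ACACGTCC/6: at [2] ⇒ [8]
  HnxV GTACACC/7: at [12] ⇒ [19]
  DwuV CGCCGGTA/0: at [21] ⇒ [21]
  UxaV ATGCT/0: at [30] ⇒ [30]
  FykIII (TGGTAGGA, off=7): no sites

All cut coordinates (distinct, sorted): [8, 19, 21, 30]

Fragments:
  8→19: 11 bp
  19→21: 2 bp
  21→30: 9 bp
  30→8 (wrap): 47-30+8 = 25 bp

[2,9,11,25]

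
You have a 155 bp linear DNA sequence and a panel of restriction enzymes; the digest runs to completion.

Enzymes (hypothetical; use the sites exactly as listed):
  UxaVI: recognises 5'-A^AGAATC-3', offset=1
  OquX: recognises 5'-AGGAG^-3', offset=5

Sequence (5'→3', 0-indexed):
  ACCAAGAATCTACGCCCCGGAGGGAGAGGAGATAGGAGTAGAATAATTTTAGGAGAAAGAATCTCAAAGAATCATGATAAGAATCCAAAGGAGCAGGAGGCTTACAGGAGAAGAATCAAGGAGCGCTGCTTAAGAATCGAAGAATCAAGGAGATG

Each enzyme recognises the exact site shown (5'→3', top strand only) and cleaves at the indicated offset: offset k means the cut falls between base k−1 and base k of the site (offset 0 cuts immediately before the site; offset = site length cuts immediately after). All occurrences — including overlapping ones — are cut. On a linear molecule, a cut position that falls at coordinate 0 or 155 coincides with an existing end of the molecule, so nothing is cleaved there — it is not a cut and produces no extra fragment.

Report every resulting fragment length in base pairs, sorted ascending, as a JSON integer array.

Scan for sites:
  UxaVI AAGAATC/1: at [3, 56, 66, 78, 110, 131, 139] ⇒ [4, 57, 67, 79, 111, 132, 140]
  OquX AGGAG/5: at [26, 33, 50, 88, 94, 105, 118, 147] ⇒ [31, 38, 55, 93, 99, 110, 123, 152]

All cut coordinates (distinct, sorted): [4, 31, 38, 55, 57, 67, 79, 93, 99, 110, 111, 123, 132, 140, 152]

Fragments:
  [0,4): 4 bp
  [4,31): 27 bp
  [31,38): 7 bp
  [38,55): 17 bp
  [55,57): 2 bp
  [57,67): 10 bp
  [67,79): 12 bp
  [79,93): 14 bp
  [93,99): 6 bp
  [99,110): 11 bp
  [110,111): 1 bp
  [111,123): 12 bp
  [123,132): 9 bp
  [132,140): 8 bp
  [140,152): 12 bp
  [152,155): 3 bp

[1,2,3,4,6,7,8,9,10,11,12,12,12,14,17,27]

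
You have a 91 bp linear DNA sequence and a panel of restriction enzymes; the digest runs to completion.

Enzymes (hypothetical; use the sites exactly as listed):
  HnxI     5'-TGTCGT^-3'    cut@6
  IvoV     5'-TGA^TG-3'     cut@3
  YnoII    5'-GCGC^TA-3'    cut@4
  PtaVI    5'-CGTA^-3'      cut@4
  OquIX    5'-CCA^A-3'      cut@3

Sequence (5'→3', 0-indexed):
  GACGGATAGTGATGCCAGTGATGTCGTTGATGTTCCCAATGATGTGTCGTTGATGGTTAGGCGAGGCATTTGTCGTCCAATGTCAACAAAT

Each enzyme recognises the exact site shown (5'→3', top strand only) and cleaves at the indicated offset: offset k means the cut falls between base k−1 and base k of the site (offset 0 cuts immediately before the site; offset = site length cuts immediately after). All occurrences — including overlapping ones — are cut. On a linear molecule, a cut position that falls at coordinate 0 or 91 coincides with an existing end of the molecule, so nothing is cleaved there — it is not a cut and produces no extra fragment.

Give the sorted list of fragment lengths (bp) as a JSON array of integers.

Scan for sites:
  HnxI TGTCGT/6: at [21, 44, 70] ⇒ [27, 50, 76]
  IvoV TGATG/3: at [9, 18, 27, 39, 50] ⇒ [12, 21, 30, 42, 53]
  YnoII (GCGCTA, off=4): no sites
  PtaVI (CGTA, off=4): no sites
  OquIX CCAA/3: at [35, 76] ⇒ [38, 79]

All cut coordinates (distinct, sorted): [12, 21, 27, 30, 38, 42, 50, 53, 76, 79]

Fragment lengths:
  [0,12): 12 bp
  [12,21): 9 bp
  [21,27): 6 bp
  [27,30): 3 bp
  [30,38): 8 bp
  [38,42): 4 bp
  [42,50): 8 bp
  [50,53): 3 bp
  [53,76): 23 bp
  [76,79): 3 bp
  [79,91): 12 bp

[3,3,3,4,6,8,8,9,12,12,23]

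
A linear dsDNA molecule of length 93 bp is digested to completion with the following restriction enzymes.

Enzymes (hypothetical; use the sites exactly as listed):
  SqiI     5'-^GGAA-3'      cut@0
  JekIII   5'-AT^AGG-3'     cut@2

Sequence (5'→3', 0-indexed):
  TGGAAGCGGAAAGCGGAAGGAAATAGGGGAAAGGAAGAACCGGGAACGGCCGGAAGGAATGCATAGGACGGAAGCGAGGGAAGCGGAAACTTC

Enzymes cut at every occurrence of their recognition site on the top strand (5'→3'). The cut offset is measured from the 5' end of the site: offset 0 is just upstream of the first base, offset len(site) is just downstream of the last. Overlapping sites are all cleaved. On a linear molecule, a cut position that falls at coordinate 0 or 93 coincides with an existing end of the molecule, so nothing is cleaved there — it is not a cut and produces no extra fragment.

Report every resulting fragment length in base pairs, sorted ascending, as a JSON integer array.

[1,3,4,4,5,5,6,6,6,7,9,9,9,9,10]

Per-enzyme occurrences:
  SqiI (GGAA, off=0): starts [1, 7, 14, 18, 27, 32, 42, 51, 55, 69, 78, 84] → cuts [1, 7, 14, 18, 27, 32, 42, 51, 55, 69, 78, 84]
  JekIII (ATAGG, off=2): starts [22, 62] → cuts [24, 64]

All cut coordinates (distinct, sorted): [1, 7, 14, 18, 24, 27, 32, 42, 51, 55, 64, 69, 78, 84]

Fragment lengths:
  [0,1): 1 bp
  [1,7): 6 bp
  [7,14): 7 bp
  [14,18): 4 bp
  [18,24): 6 bp
  [24,27): 3 bp
  [27,32): 5 bp
  [32,42): 10 bp
  [42,51): 9 bp
  [51,55): 4 bp
  [55,64): 9 bp
  [64,69): 5 bp
  [69,78): 9 bp
  [78,84): 6 bp
  [84,93): 9 bp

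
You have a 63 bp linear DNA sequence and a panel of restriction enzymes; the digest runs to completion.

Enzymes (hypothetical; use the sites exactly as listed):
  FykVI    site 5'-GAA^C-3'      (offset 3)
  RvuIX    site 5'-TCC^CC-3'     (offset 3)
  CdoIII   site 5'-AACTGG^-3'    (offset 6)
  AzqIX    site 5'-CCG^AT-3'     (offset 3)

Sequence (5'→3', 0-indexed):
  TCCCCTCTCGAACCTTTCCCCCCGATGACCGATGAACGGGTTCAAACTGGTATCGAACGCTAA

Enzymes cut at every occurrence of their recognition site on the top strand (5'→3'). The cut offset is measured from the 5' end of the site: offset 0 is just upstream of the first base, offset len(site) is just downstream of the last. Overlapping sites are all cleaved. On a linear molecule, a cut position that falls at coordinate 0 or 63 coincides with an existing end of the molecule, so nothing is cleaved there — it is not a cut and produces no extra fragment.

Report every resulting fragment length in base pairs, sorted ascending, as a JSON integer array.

Per-enzyme occurrences:
  FykVI (GAAC, off=3): starts [9, 33, 54] → cuts [12, 36, 57]
  RvuIX (TCCCC, off=3): starts [0, 16] → cuts [3, 19]
  CdoIII (AACTGG, off=6): starts [44] → cuts [50]
  AzqIX (CCGAT, off=3): starts [21, 28] → cuts [24, 31]

Pooled cuts: [3, 12, 19, 24, 31, 36, 50, 57]

Fragment lengths:
  [0,3): 3 bp
  [3,12): 9 bp
  [12,19): 7 bp
  [19,24): 5 bp
  [24,31): 7 bp
  [31,36): 5 bp
  [36,50): 14 bp
  [50,57): 7 bp
  [57,63): 6 bp

[3,5,5,6,7,7,7,9,14]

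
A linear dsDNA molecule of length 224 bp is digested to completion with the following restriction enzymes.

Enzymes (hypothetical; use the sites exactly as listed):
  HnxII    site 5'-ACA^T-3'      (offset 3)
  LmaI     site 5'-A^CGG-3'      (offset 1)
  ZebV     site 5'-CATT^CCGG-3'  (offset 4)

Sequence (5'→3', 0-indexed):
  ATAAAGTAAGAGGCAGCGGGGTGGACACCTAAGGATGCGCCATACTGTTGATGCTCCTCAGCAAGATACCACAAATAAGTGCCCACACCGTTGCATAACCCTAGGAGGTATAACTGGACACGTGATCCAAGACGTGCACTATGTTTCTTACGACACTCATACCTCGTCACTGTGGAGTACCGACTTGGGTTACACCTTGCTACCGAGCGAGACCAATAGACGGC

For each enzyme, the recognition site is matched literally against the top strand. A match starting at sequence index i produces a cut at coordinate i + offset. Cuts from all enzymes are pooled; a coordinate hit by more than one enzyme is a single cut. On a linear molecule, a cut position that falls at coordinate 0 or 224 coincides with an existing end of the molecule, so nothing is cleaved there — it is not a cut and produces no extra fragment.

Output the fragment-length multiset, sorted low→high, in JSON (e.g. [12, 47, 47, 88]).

Site scan:
  HnxII (ACAT, off=3): no sites
  LmaI ACGG/1: at [219] ⇒ [220]
  ZebV (CATTCCGG, off=4): no sites

Pooled cuts: [220]

Fragments:
  [0,220): 220 bp
  [220,224): 4 bp

[4,220]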